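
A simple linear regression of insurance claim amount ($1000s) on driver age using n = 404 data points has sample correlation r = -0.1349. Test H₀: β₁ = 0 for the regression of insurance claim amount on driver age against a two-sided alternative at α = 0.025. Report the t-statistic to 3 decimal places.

t = r·√(n − 2)/√(1 − r²) = -0.1349·√402/√0.981802 = -2.730.
df = n − 2 = 402.
Two-sided p ≈ 0.0066, which is < 0.025, so reject H₀.
There is evidence of a linear association between driver age and insurance claim amount.

t = -2.730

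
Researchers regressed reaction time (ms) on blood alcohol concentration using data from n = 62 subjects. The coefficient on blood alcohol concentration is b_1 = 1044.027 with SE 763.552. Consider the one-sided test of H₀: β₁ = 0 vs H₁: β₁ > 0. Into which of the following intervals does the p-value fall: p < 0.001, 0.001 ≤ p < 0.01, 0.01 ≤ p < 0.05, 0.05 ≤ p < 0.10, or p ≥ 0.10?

t = 1044.027 / 763.552 = 1.367.
df = n − 2 = 62 − 2 = 60.
One-sided p = P(T_{60} > t) ≈ 0.0883.
So 0.05 ≤ p < 0.10.

0.05 ≤ p < 0.10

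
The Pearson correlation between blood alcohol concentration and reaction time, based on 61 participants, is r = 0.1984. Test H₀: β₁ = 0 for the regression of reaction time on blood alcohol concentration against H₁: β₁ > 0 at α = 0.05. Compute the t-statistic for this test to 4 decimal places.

t = 1.5548

t = r·√(n − 2)/√(1 − r²) = 0.1984·√59/√0.960637 = 1.5548.
df = n − 2 = 59.
One-sided p ≈ 0.0627, which is ≥ 0.05, so fail to reject H₀.
The data do not give significant evidence of a linear association between blood alcohol concentration and reaction time.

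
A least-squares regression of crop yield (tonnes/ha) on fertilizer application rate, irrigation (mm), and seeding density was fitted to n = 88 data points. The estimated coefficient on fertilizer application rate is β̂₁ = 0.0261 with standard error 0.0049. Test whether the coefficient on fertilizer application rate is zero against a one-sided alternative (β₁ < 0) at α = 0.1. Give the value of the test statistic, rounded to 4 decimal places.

t = 5.3265

H₀: β₁ = 0 vs H₁: β₁ < 0.
t = (β̂₁ − β₁⁰)/SE = 0.0261 / 0.0049 = 5.3265.
df = n − k − 1 = 88 − 3 − 1 = 84.
One-sided p ≈ 1.0000, which is ≥ 0.1, so fail to reject H₀.
The data do not give significant evidence that the true slope on fertilizer application rate is negative, holding the other predictors fixed.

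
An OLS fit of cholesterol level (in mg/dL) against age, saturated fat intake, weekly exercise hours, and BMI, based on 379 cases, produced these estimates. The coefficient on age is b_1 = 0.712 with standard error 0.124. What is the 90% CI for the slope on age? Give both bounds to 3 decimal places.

df = n − k − 1 = 379 − 4 − 1 = 374.
t* = t_{0.05, 374} = 1.648938.
Margin = t* × SE = 1.648938 × 0.124 = 0.20447.
CI: 0.712 ± 0.20447 → (0.508, 0.916).
With 90% confidence, each one-unit increase in age is associated with a change of between 0.508 and 0.916 mg/dL in cholesterol level, holding the other predictors fixed.

(0.508, 0.916)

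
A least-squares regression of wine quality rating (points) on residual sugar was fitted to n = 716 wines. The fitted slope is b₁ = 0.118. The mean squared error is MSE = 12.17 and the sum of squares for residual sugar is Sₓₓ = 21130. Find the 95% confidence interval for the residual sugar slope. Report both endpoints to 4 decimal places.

SE(b₁) = √(MSE/Sₓₓ) = √(12.17/21130) = 0.0239991.
df = n − 2 = 714.
t* = t_{0.025, 714} = 1.963292.
Margin = t* × SE = 1.963292 × 0.0239991 = 0.047117.
CI: 0.118 ± 0.047117 → (0.0709, 0.1651).
With 95% confidence, each one-unit increase in residual sugar is associated with a change of between 0.0709 and 0.1651 points in wine quality rating.

(0.0709, 0.1651)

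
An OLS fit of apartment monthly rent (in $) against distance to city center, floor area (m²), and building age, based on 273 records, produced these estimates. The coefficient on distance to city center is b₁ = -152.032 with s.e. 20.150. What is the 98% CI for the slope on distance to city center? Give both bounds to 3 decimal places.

df = n − k − 1 = 273 − 3 − 1 = 269.
t* = t_{0.01, 269} = 2.34029.
Margin = t* × SE = 2.34029 × 20.150 = 47.15684.
CI: -152.032 ± 47.15684 → (-199.189, -104.875).
With 98% confidence, each one-unit increase in distance to city center is associated with a change of between -199.189 and -104.875 $ in apartment monthly rent, holding the other predictors fixed.

(-199.189, -104.875)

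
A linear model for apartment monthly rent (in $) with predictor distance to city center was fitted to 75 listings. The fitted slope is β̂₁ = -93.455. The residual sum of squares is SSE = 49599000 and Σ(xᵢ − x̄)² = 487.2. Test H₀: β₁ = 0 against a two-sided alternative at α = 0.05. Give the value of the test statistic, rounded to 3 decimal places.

MSE = SSE/(n − 2) = 49599000/73 = 679438.
SE(β̂₁) = √(MSE/Sₓₓ) = √(679438/487.2) = 37.344.
t = -93.455 / 37.344 = -2.503.
df = n − 2 = 73.
Two-sided p ≈ 0.0146, which is < 0.05, so reject H₀.
There is evidence that distance to city center is associated with apartment monthly rent.

t = -2.503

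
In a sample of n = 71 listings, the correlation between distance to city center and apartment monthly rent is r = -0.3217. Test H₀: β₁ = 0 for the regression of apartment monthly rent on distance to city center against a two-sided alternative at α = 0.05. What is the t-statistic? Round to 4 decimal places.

t = -2.8223

t = r·√(n − 2)/√(1 − r²) = -0.3217·√69/√0.896509 = -2.8223.
df = n − 2 = 69.
Two-sided p ≈ 0.0062, which is < 0.05, so reject H₀.
There is evidence of a linear association between distance to city center and apartment monthly rent.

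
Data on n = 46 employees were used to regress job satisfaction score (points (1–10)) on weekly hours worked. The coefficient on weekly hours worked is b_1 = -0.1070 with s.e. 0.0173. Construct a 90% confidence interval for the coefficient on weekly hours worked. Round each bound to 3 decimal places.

(-0.136, -0.078)

df = n − 2 = 46 − 2 = 44.
t* = t_{0.05, 44} = 1.68023.
Margin = t* × SE = 1.68023 × 0.0173 = 0.02907.
CI: -0.1070 ± 0.02907 → (-0.136, -0.078).
With 90% confidence, each one-unit increase in weekly hours worked is associated with a change of between -0.136 and -0.078 points (1–10) in job satisfaction score.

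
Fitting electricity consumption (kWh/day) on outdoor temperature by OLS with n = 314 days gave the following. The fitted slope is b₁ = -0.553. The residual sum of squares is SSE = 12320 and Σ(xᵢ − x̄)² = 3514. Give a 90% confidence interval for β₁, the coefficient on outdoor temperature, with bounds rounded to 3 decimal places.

MSE = SSE/(n − 2) = 12320/312 = 39.4872.
SE(b₁) = √(MSE/Sₓₓ) = √(39.4872/3514) = 0.106005.
df = n − 2 = 312.
t* = t_{0.05, 312} = 1.649752.
Margin = t* × SE = 1.649752 × 0.106005 = 0.17488.
CI: -0.553 ± 0.17488 → (-0.728, -0.378).
With 90% confidence, each one-unit increase in outdoor temperature is associated with a change of between -0.728 and -0.378 kWh/day in electricity consumption.

(-0.728, -0.378)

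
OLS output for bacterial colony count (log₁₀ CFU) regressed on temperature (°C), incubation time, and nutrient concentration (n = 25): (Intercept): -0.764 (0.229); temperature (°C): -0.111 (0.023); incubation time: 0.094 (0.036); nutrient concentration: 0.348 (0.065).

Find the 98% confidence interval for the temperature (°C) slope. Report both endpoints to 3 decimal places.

Read off: b = -0.111, SE = 0.023 for temperature (°C).
df = n − k − 1 = 25 − 3 − 1 = 21.
t* = t_{0.01, 21} = 2.517648.
Margin = t* × SE = 2.517648 × 0.023 = 0.05791.
CI: -0.111 ± 0.05791 → (-0.169, -0.053).

(-0.169, -0.053)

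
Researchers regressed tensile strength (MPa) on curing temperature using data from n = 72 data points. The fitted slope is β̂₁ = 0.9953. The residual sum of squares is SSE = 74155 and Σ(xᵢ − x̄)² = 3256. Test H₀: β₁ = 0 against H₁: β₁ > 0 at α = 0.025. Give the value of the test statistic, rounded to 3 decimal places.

t = 1.745

MSE = SSE/(n − 2) = 74155/70 = 1059.36.
SE(β̂₁) = √(MSE/Sₓₓ) = √(1059.36/3256) = 0.570399.
t = 0.9953 / 0.570399 = 1.745.
df = n − 2 = 70.
One-sided p ≈ 0.0427, which is ≥ 0.025, so fail to reject H₀.
The data do not give significant evidence that the true slope on curing temperature is positive.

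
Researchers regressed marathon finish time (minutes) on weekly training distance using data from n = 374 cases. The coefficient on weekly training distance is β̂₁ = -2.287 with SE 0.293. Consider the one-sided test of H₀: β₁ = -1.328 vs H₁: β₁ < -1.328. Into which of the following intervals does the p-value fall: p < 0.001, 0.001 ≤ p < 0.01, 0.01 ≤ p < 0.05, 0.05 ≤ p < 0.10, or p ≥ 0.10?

t = (-2.287 − (-1.328)) / 0.293 = -3.273.
df = n − 2 = 374 − 2 = 372.
One-sided p = P(T_{372} < t) ≈ 0.0006.
So p < 0.001.

p < 0.001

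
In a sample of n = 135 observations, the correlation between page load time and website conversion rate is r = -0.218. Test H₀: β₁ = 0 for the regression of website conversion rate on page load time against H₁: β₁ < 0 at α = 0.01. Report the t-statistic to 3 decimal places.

t = -2.576

t = r·√(n − 2)/√(1 − r²) = -0.218·√133/√0.952476 = -2.576.
df = n − 2 = 133.
One-sided p ≈ 0.0055, which is < 0.01, so reject H₀.
There is evidence of a linear association between page load time and website conversion rate.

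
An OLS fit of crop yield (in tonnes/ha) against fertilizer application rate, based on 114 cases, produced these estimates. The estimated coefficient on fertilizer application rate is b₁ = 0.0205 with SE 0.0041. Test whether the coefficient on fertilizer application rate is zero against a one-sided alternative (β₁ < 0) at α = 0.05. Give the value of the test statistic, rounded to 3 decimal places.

t = 5.000

H₀: β₁ = 0 vs H₁: β₁ < 0.
t = (b₁ − β₁⁰)/SE = 0.0205 / 0.0041 = 5.000.
df = n − 2 = 114 − 2 = 112.
One-sided p ≈ 1.0000, which is ≥ 0.05, so fail to reject H₀.
The data do not give significant evidence that the true slope on fertilizer application rate is negative.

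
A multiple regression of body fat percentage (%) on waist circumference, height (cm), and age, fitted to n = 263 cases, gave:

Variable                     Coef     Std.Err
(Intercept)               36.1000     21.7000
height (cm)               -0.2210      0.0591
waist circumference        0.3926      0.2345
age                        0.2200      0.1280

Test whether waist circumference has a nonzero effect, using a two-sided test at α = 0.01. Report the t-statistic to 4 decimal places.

Read off: b = 0.3926, SE = 0.2345 for waist circumference.
H₀: β₁ = 0 vs H₁: β₁ ≠ 0.
t = 0.3926 / 0.2345 = 1.6742.
df = n − k − 1 = 263 − 3 − 1 = 259.
Two-sided p ≈ 0.0953, which is ≥ 0.01, so fail to reject H₀.
The data do not give significant evidence of an association between waist circumference and body fat percentage, after adjusting for the other predictors.

t = 1.6742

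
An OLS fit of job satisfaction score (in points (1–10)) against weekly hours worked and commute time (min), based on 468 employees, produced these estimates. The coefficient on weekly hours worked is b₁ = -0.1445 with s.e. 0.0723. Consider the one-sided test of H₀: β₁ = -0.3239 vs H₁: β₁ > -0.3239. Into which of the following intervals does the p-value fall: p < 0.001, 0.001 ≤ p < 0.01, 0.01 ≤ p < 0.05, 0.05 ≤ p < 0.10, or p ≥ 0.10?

t = (-0.1445 − (-0.3239)) / 0.0723 = 2.481.
df = n − k − 1 = 468 − 2 − 1 = 465.
One-sided p = P(T_{465} > t) ≈ 0.0067.
So 0.001 ≤ p < 0.01.

0.001 ≤ p < 0.01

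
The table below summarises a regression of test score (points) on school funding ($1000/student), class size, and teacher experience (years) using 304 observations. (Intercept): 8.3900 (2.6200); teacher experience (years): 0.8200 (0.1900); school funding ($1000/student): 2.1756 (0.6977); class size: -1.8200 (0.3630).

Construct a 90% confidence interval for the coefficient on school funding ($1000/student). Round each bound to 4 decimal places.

(1.0244, 3.3268)

Read off: b = 2.1756, SE = 0.6977 for school funding ($1000/student).
df = n − k − 1 = 304 − 3 − 1 = 300.
t* = t_{0.05, 300} = 1.649949.
Margin = t* × SE = 1.649949 × 0.6977 = 1.151169.
CI: 2.1756 ± 1.151169 → (1.0244, 3.3268).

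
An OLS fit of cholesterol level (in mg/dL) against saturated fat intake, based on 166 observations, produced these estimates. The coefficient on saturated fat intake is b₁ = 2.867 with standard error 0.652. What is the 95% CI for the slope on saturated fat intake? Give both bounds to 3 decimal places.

df = n − 2 = 166 − 2 = 164.
t* = t_{0.025, 164} = 1.974535.
Margin = t* × SE = 1.974535 × 0.652 = 1.28740.
CI: 2.867 ± 1.28740 → (1.580, 4.154).
With 95% confidence, each one-unit increase in saturated fat intake is associated with a change of between 1.580 and 4.154 mg/dL in cholesterol level.

(1.580, 4.154)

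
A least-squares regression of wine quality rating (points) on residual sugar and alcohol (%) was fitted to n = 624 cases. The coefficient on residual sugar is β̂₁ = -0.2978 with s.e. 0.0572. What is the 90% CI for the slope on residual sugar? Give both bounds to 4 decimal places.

df = n − k − 1 = 624 − 2 − 1 = 621.
t* = t_{0.05, 621} = 1.647311.
Margin = t* × SE = 1.647311 × 0.0572 = 0.094226.
CI: -0.2978 ± 0.094226 → (-0.3920, -0.2036).
With 90% confidence, each one-unit increase in residual sugar is associated with a change of between -0.3920 and -0.2036 points in wine quality rating, holding the other predictors fixed.

(-0.3920, -0.2036)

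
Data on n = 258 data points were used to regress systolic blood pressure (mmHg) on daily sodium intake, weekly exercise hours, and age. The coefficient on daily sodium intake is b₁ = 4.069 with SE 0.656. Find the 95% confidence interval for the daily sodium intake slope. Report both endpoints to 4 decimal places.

df = n − k − 1 = 258 − 3 − 1 = 254.
t* = t_{0.025, 254} = 1.969348.
Margin = t* × SE = 1.969348 × 0.656 = 1.291892.
CI: 4.069 ± 1.291892 → (2.7771, 5.3609).
With 95% confidence, each one-unit increase in daily sodium intake is associated with a change of between 2.7771 and 5.3609 mmHg in systolic blood pressure, holding the other predictors fixed.

(2.7771, 5.3609)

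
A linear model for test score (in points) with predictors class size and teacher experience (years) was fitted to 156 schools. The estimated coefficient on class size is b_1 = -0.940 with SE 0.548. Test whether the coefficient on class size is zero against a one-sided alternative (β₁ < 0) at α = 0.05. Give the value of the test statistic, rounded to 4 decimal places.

t = -1.7153

H₀: β₁ = 0 vs H₁: β₁ < 0.
t = (b_1 − β₁⁰)/SE = -0.940 / 0.548 = -1.7153.
df = n − k − 1 = 156 − 2 − 1 = 153.
One-sided p ≈ 0.0442, which is < 0.05, so reject H₀.
There is evidence that the true slope on class size is negative, holding the other predictors fixed.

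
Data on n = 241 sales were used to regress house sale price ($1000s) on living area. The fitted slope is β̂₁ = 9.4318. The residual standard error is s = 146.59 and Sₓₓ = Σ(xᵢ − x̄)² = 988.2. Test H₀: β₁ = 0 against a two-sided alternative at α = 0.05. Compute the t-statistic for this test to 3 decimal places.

t = 2.023

SE(β̂₁) = s/√Sₓₓ = 146.59/√988.2 = 4.66318.
t = 9.4318 / 4.66318 = 2.023.
df = n − 2 = 239.
Two-sided p ≈ 0.0442, which is < 0.05, so reject H₀.
There is evidence that living area is associated with house sale price.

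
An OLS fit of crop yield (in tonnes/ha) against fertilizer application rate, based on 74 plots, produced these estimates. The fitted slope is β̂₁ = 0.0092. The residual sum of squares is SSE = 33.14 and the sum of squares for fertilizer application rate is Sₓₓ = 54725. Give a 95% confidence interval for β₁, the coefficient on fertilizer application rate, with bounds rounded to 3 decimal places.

(0.003, 0.015)

MSE = SSE/(n − 2) = 33.14/72 = 0.460278.
SE(β̂₁) = √(MSE/Sₓₓ) = √(0.460278/54725) = 0.00290013.
df = n − 2 = 72.
t* = t_{0.025, 72} = 1.993464.
Margin = t* × SE = 1.993464 × 0.00290013 = 0.00578.
CI: 0.0092 ± 0.00578 → (0.003, 0.015).
With 95% confidence, each one-unit increase in fertilizer application rate is associated with a change of between 0.003 and 0.015 tonnes/ha in crop yield.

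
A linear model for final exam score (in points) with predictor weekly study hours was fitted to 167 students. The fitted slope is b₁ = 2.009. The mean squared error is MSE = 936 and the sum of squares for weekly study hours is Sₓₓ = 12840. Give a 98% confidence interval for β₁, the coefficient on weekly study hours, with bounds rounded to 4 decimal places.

(1.3747, 2.6433)

SE(b₁) = √(MSE/Sₓₓ) = √(936/12840) = 0.269995.
df = n − 2 = 165.
t* = t_{0.01, 165} = 2.34916.
Margin = t* × SE = 2.34916 × 0.269995 = 0.634261.
CI: 2.009 ± 0.634261 → (1.3747, 2.6433).
With 98% confidence, each one-unit increase in weekly study hours is associated with a change of between 1.3747 and 2.6433 points in final exam score.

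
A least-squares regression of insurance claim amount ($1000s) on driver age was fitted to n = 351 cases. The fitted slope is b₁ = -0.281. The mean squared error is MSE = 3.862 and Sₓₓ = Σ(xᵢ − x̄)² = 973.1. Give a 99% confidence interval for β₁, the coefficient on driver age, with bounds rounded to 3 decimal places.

SE(b₁) = √(MSE/Sₓₓ) = √(3.862/973.1) = 0.0629981.
df = n − 2 = 349.
t* = t_{0.005, 349} = 2.58999.
Margin = t* × SE = 2.58999 × 0.0629981 = 0.16316.
CI: -0.281 ± 0.16316 → (-0.444, -0.118).
With 99% confidence, each one-unit increase in driver age is associated with a change of between -0.444 and -0.118 $1000s in insurance claim amount.

(-0.444, -0.118)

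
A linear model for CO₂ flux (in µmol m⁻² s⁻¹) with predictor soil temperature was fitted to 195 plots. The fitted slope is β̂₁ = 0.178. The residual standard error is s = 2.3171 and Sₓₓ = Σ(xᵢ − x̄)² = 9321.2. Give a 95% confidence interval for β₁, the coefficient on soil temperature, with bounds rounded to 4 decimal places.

SE(β̂₁) = s/√Sₓₓ = 2.3171/√9321.2 = 0.0239999.
df = n − 2 = 193.
t* = t_{0.025, 193} = 1.972332.
Margin = t* × SE = 1.972332 × 0.0239999 = 0.047336.
CI: 0.178 ± 0.047336 → (0.1307, 0.2253).
With 95% confidence, each one-unit increase in soil temperature is associated with a change of between 0.1307 and 0.2253 µmol m⁻² s⁻¹ in CO₂ flux.

(0.1307, 0.2253)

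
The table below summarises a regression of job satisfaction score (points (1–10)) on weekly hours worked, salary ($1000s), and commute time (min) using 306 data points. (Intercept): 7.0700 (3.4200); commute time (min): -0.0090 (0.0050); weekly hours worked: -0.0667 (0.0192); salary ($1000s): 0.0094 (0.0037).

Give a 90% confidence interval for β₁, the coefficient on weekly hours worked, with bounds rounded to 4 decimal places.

(-0.0984, -0.0350)

Read off: b = -0.0667, SE = 0.0192 for weekly hours worked.
df = n − k − 1 = 306 − 3 − 1 = 302.
t* = t_{0.05, 302} = 1.649915.
Margin = t* × SE = 1.649915 × 0.0192 = 0.031678.
CI: -0.0667 ± 0.031678 → (-0.0984, -0.0350).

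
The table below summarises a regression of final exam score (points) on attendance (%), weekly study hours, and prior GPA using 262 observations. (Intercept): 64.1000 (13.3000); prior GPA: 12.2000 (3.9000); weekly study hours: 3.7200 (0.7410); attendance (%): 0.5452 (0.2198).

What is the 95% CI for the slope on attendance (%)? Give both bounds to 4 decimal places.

Read off: b = 0.5452, SE = 0.2198 for attendance (%).
df = n − k − 1 = 262 − 3 − 1 = 258.
t* = t_{0.025, 258} = 1.969201.
Margin = t* × SE = 1.969201 × 0.2198 = 0.432830.
CI: 0.5452 ± 0.432830 → (0.1124, 0.9780).

(0.1124, 0.9780)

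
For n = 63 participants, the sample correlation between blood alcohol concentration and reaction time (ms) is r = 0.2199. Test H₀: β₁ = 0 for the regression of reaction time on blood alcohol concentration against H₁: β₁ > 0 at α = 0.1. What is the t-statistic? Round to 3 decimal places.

t = 1.761

t = r·√(n − 2)/√(1 − r²) = 0.2199·√61/√0.951644 = 1.761.
df = n − 2 = 61.
One-sided p ≈ 0.0417, which is < 0.1, so reject H₀.
There is evidence of a linear association between blood alcohol concentration and reaction time.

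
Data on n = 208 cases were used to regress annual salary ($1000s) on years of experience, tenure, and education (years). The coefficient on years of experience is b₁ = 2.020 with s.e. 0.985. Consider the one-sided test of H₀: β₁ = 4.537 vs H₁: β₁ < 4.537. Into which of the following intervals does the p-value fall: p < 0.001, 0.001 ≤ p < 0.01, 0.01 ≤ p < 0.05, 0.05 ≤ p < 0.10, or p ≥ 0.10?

t = (2.020 − 4.537) / 0.985 = -2.555.
df = n − k − 1 = 208 − 3 − 1 = 204.
One-sided p = P(T_{204} < t) ≈ 0.0057.
So 0.001 ≤ p < 0.01.

0.001 ≤ p < 0.01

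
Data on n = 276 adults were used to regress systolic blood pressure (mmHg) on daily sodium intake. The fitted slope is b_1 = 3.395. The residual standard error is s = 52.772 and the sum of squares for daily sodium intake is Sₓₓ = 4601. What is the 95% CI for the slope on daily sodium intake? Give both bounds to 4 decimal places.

(1.8634, 4.9266)

SE(b_1) = s/√Sₓₓ = 52.772/√4601 = 0.777996.
df = n − 2 = 274.
t* = t_{0.025, 274} = 1.96866.
Margin = t* × SE = 1.96866 × 0.777996 = 1.531610.
CI: 3.395 ± 1.531610 → (1.8634, 4.9266).
With 95% confidence, each one-unit increase in daily sodium intake is associated with a change of between 1.8634 and 4.9266 mmHg in systolic blood pressure.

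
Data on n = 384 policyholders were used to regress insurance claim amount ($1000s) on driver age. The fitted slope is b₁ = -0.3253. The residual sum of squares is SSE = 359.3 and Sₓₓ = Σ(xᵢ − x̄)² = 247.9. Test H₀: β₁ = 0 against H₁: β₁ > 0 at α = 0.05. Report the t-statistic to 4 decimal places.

MSE = SSE/(n − 2) = 359.3/382 = 0.940576.
SE(b₁) = √(MSE/Sₓₓ) = √(0.940576/247.9) = 0.0615969.
t = -0.3253 / 0.0615969 = -5.2811.
df = n − 2 = 382.
One-sided p ≈ 1.0000, which is ≥ 0.05, so fail to reject H₀.
The data do not give significant evidence that the true slope on driver age is positive.

t = -5.2811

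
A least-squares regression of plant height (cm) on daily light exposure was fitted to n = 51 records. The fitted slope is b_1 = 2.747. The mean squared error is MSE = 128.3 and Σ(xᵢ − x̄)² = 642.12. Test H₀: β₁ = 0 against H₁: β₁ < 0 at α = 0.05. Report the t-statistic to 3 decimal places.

t = 6.145

SE(b_1) = √(MSE/Sₓₓ) = √(128.3/642.12) = 0.446998.
t = 2.747 / 0.446998 = 6.145.
df = n − 2 = 49.
One-sided p ≈ 1.0000, which is ≥ 0.05, so fail to reject H₀.
The data do not give significant evidence that the true slope on daily light exposure is negative.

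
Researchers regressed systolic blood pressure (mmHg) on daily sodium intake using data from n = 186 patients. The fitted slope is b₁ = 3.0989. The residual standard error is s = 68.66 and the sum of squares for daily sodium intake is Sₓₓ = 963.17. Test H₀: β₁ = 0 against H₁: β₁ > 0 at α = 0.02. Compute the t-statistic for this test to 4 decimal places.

SE(b₁) = s/√Sₓₓ = 68.66/√963.17 = 2.21234.
t = 3.0989 / 2.21234 = 1.4007.
df = n − 2 = 184.
One-sided p ≈ 0.0815, which is ≥ 0.02, so fail to reject H₀.
The data do not give significant evidence that the true slope on daily sodium intake is positive.

t = 1.4007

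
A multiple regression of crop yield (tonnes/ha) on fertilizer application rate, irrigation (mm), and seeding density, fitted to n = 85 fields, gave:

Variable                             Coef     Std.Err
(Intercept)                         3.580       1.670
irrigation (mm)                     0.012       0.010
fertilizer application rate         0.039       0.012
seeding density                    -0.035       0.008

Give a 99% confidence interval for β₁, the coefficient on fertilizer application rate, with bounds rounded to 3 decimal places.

(0.007, 0.071)

Read off: b = 0.039, SE = 0.012 for fertilizer application rate.
df = n − k − 1 = 85 − 3 − 1 = 81.
t* = t_{0.005, 81} = 2.637897.
Margin = t* × SE = 2.637897 × 0.012 = 0.03165.
CI: 0.039 ± 0.03165 → (0.007, 0.071).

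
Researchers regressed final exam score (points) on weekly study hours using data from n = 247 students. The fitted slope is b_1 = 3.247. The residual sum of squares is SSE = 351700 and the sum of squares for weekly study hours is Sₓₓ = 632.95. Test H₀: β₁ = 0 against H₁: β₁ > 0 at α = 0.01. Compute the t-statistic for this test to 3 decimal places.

t = 2.156

MSE = SSE/(n − 2) = 351700/245 = 1435.51.
SE(b_1) = √(MSE/Sₓₓ) = √(1435.51/632.95) = 1.50598.
t = 3.247 / 1.50598 = 2.156.
df = n − 2 = 245.
One-sided p ≈ 0.0160, which is ≥ 0.01, so fail to reject H₀.
The data do not give significant evidence that the true slope on weekly study hours is positive.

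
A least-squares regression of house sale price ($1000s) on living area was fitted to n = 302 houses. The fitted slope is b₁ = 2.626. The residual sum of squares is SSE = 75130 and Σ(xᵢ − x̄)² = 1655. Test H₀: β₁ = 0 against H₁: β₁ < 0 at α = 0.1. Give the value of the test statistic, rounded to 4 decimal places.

MSE = SSE/(n − 2) = 75130/300 = 250.433.
SE(b₁) = √(MSE/Sₓₓ) = √(250.433/1655) = 0.388998.
t = 2.626 / 0.388998 = 6.7507.
df = n − 2 = 300.
One-sided p ≈ 1.0000, which is ≥ 0.1, so fail to reject H₀.
The data do not give significant evidence that the true slope on living area is negative.

t = 6.7507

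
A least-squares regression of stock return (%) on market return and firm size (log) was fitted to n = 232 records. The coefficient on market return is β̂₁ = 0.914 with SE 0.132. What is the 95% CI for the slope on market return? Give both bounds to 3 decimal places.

(0.654, 1.174)

df = n − k − 1 = 232 − 2 − 1 = 229.
t* = t_{0.025, 229} = 1.970377.
Margin = t* × SE = 1.970377 × 0.132 = 0.26009.
CI: 0.914 ± 0.26009 → (0.654, 1.174).
With 95% confidence, each one-unit increase in market return is associated with a change of between 0.654 and 1.174 % in stock return, holding the other predictors fixed.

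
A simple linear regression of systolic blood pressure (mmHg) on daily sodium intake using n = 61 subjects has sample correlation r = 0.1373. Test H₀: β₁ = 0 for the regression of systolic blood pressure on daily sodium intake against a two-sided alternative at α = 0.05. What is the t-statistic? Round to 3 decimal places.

t = r·√(n − 2)/√(1 − r²) = 0.1373·√59/√0.981149 = 1.065.
df = n − 2 = 59.
Two-sided p ≈ 0.2913, which is ≥ 0.05, so fail to reject H₀.
The data do not give significant evidence of a linear association between daily sodium intake and systolic blood pressure.

t = 1.065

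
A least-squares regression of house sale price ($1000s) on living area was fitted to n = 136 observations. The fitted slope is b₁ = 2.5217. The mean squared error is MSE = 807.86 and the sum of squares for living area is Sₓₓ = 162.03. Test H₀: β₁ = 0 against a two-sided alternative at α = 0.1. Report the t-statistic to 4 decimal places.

SE(b₁) = √(MSE/Sₓₓ) = √(807.86/162.03) = 2.23291.
t = 2.5217 / 2.23291 = 1.1293.
df = n − 2 = 134.
Two-sided p ≈ 0.2608, which is ≥ 0.1, so fail to reject H₀.
The data do not give significant evidence of an association between living area and house sale price.

t = 1.1293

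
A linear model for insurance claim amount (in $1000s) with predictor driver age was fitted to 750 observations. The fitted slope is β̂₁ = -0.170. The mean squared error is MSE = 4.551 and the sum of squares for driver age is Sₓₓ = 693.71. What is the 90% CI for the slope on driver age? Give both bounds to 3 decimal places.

SE(β̂₁) = √(MSE/Sₓₓ) = √(4.551/693.71) = 0.0809962.
df = n − 2 = 748.
t* = t_{0.05, 748} = 1.646893.
Margin = t* × SE = 1.646893 × 0.0809962 = 0.13339.
CI: -0.170 ± 0.13339 → (-0.303, -0.037).
With 90% confidence, each one-unit increase in driver age is associated with a change of between -0.303 and -0.037 $1000s in insurance claim amount.

(-0.303, -0.037)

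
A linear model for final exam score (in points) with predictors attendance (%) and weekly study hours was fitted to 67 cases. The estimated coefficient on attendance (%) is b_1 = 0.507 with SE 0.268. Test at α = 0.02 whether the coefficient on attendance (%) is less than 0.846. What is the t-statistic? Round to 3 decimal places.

H₀: β₁ = 0.846 vs H₁: β₁ < 0.846.
t = (b_1 − β₁⁰)/SE = (0.507 − 0.846) / 0.268 = -1.265.
df = n − k − 1 = 67 − 2 − 1 = 64.
One-sided p ≈ 0.1052, which is ≥ 0.02, so fail to reject H₀.
The data do not give significant evidence that the true slope on attendance (%) is below 0.846 points per unit, holding the other predictors fixed.

t = -1.265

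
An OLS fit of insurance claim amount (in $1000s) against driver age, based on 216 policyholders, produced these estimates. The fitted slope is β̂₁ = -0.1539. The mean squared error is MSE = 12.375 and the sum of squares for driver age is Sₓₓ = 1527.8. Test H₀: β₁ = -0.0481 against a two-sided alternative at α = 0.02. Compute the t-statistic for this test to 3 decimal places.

t = -1.176

SE(β̂₁) = √(MSE/Sₓₓ) = √(12.375/1527.8) = 0.0899993.
t = (-0.1539 − (-0.0481)) / 0.0899993 = -1.176.
df = n − 2 = 214.
Two-sided p ≈ 0.2411, which is ≥ 0.02, so fail to reject H₀.
The data are consistent with a true slope of -0.0481 $1000s per unit of driver age.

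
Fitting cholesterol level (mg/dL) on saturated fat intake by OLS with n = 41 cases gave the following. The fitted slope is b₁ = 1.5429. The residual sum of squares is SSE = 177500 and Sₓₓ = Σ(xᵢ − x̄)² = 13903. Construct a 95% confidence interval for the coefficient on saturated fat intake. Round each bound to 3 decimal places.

(0.386, 2.700)

MSE = SSE/(n − 2) = 177500/39 = 4551.28.
SE(b₁) = √(MSE/Sₓₓ) = √(4551.28/13903) = 0.572154.
df = n − 2 = 39.
t* = t_{0.025, 39} = 2.022691.
Margin = t* × SE = 2.022691 × 0.572154 = 1.15729.
CI: 1.5429 ± 1.15729 → (0.386, 2.700).
With 95% confidence, each one-unit increase in saturated fat intake is associated with a change of between 0.386 and 2.700 mg/dL in cholesterol level.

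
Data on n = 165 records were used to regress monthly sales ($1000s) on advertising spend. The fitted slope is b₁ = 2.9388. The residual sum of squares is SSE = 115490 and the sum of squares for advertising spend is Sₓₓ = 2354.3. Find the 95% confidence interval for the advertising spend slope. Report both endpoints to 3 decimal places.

(1.856, 4.022)

MSE = SSE/(n − 2) = 115490/163 = 708.528.
SE(b₁) = √(MSE/Sₓₓ) = √(708.528/2354.3) = 0.548589.
df = n − 2 = 163.
t* = t_{0.025, 163} = 1.974625.
Margin = t* × SE = 1.974625 × 0.548589 = 1.08326.
CI: 2.9388 ± 1.08326 → (1.856, 4.022).
With 95% confidence, each one-unit increase in advertising spend is associated with a change of between 1.856 and 4.022 $1000s in monthly sales.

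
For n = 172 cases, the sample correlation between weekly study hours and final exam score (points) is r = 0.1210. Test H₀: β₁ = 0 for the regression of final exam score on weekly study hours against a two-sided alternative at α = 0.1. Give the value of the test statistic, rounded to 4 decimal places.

t = 1.5893

t = r·√(n − 2)/√(1 − r²) = 0.1210·√170/√0.985359 = 1.5893.
df = n − 2 = 170.
Two-sided p ≈ 0.1138, which is ≥ 0.1, so fail to reject H₀.
The data do not give significant evidence of a linear association between weekly study hours and final exam score.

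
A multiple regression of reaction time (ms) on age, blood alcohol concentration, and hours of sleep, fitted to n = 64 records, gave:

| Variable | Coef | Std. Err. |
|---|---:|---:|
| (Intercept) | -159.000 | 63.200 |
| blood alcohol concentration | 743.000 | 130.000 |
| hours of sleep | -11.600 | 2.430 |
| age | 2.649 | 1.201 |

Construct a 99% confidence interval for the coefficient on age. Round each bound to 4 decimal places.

Read off: b = 2.649, SE = 1.201 for age.
df = n − k − 1 = 64 − 3 − 1 = 60.
t* = t_{0.005, 60} = 2.660283.
Margin = t* × SE = 2.660283 × 1.201 = 3.195000.
CI: 2.649 ± 3.195000 → (-0.5460, 5.8440).

(-0.5460, 5.8440)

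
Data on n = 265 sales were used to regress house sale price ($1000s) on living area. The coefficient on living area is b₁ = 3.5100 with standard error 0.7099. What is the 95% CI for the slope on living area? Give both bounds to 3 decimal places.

df = n − 2 = 265 − 2 = 263.
t* = t_{0.025, 263} = 1.969025.
Margin = t* × SE = 1.969025 × 0.7099 = 1.39781.
CI: 3.5100 ± 1.39781 → (2.112, 4.908).
With 95% confidence, each one-unit increase in living area is associated with a change of between 2.112 and 4.908 $1000s in house sale price.

(2.112, 4.908)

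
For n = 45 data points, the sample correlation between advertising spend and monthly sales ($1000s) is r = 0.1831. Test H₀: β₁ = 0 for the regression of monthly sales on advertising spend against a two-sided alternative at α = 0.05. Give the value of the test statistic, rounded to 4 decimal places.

t = r·√(n − 2)/√(1 − r²) = 0.1831·√43/√0.966474 = 1.2213.
df = n − 2 = 43.
Two-sided p ≈ 0.2286, which is ≥ 0.05, so fail to reject H₀.
The data do not give significant evidence of a linear association between advertising spend and monthly sales.

t = 1.2213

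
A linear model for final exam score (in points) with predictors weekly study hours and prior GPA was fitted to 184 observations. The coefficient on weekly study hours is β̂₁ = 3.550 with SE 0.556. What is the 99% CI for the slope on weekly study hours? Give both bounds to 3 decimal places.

(2.103, 4.997)

df = n − k − 1 = 184 − 2 − 1 = 181.
t* = t_{0.005, 181} = 2.603264.
Margin = t* × SE = 2.603264 × 0.556 = 1.44741.
CI: 3.550 ± 1.44741 → (2.103, 4.997).
With 99% confidence, each one-unit increase in weekly study hours is associated with a change of between 2.103 and 4.997 points in final exam score, holding the other predictors fixed.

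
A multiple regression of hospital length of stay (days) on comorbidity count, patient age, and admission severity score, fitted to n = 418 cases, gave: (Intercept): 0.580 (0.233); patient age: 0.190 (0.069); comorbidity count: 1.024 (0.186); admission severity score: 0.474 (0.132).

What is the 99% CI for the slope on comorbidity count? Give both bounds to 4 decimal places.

(0.5427, 1.5053)

Read off: b = 1.024, SE = 0.186 for comorbidity count.
df = n − k − 1 = 418 − 3 − 1 = 414.
t* = t_{0.005, 414} = 2.587757.
Margin = t* × SE = 2.587757 × 0.186 = 0.481323.
CI: 1.024 ± 0.481323 → (0.5427, 1.5053).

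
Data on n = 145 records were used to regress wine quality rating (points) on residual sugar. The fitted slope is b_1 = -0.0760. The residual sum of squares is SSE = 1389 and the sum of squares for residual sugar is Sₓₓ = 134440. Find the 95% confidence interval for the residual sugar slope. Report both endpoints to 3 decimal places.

(-0.093, -0.059)

MSE = SSE/(n − 2) = 1389/143 = 9.71329.
SE(b_1) = √(MSE/Sₓₓ) = √(9.71329/134440) = 0.0085.
df = n − 2 = 143.
t* = t_{0.025, 143} = 1.976692.
Margin = t* × SE = 1.976692 × 0.0085 = 0.01680.
CI: -0.0760 ± 0.01680 → (-0.093, -0.059).
With 95% confidence, each one-unit increase in residual sugar is associated with a change of between -0.093 and -0.059 points in wine quality rating.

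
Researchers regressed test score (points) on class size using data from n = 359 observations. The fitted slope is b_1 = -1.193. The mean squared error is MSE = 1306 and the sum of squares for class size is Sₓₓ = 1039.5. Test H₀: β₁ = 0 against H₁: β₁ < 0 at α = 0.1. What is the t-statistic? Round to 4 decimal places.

t = -1.0643

SE(b_1) = √(MSE/Sₓₓ) = √(1306/1039.5) = 1.12088.
t = -1.193 / 1.12088 = -1.0643.
df = n − 2 = 357.
One-sided p ≈ 0.1439, which is ≥ 0.1, so fail to reject H₀.
The data do not give significant evidence that the true slope on class size is negative.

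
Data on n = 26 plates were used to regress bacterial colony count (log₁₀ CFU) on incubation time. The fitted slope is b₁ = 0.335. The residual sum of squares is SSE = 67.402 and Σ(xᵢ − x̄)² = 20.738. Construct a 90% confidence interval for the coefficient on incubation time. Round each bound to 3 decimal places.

(-0.295, 0.965)

MSE = SSE/(n − 2) = 67.402/24 = 2.80842.
SE(b₁) = √(MSE/Sₓₓ) = √(2.80842/20.738) = 0.368.
df = n − 2 = 24.
t* = t_{0.05, 24} = 1.710882.
Margin = t* × SE = 1.710882 × 0.368 = 0.62960.
CI: 0.335 ± 0.62960 → (-0.295, 0.965).
With 90% confidence, each one-unit increase in incubation time is associated with a change of between -0.295 and 0.965 log₁₀ CFU in bacterial colony count.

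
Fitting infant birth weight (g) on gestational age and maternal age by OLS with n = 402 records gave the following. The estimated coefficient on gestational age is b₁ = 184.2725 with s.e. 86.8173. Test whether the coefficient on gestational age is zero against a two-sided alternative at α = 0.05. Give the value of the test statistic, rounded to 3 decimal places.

t = 2.123

H₀: β₁ = 0 vs H₁: β₁ ≠ 0.
t = (b₁ − β₁⁰)/SE = 184.2725 / 86.8173 = 2.123.
df = n − k − 1 = 402 − 2 − 1 = 399.
Two-sided p ≈ 0.0344, which is < 0.05, so reject H₀.
There is evidence that gestational age is associated with infant birth weight, holding the other predictors fixed.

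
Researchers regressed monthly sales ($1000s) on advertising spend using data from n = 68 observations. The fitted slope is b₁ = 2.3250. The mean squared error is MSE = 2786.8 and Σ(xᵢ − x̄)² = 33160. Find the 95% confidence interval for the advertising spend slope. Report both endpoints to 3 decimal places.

(1.746, 2.904)

SE(b₁) = √(MSE/Sₓₓ) = √(2786.8/33160) = 0.289898.
df = n − 2 = 66.
t* = t_{0.025, 66} = 1.996564.
Margin = t* × SE = 1.996564 × 0.289898 = 0.57880.
CI: 2.3250 ± 0.57880 → (1.746, 2.904).
With 95% confidence, each one-unit increase in advertising spend is associated with a change of between 1.746 and 2.904 $1000s in monthly sales.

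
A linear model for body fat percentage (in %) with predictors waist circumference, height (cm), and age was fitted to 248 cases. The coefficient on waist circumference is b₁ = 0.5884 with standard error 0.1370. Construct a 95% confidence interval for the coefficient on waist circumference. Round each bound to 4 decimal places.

(0.3185, 0.8583)

df = n − k − 1 = 248 − 3 − 1 = 244.
t* = t_{0.025, 244} = 1.969734.
Margin = t* × SE = 1.969734 × 0.1370 = 0.269854.
CI: 0.5884 ± 0.269854 → (0.3185, 0.8583).
With 95% confidence, each one-unit increase in waist circumference is associated with a change of between 0.3185 and 0.8583 % in body fat percentage, holding the other predictors fixed.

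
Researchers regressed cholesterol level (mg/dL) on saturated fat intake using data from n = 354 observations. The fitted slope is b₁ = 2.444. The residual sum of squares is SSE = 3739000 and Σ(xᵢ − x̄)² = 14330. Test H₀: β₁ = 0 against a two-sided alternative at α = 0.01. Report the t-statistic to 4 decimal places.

t = 2.8387

MSE = SSE/(n − 2) = 3739000/352 = 10622.2.
SE(b₁) = √(MSE/Sₓₓ) = √(10622.2/14330) = 0.860961.
t = 2.444 / 0.860961 = 2.8387.
df = n − 2 = 352.
Two-sided p ≈ 0.0048, which is < 0.01, so reject H₀.
There is evidence that saturated fat intake is associated with cholesterol level.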